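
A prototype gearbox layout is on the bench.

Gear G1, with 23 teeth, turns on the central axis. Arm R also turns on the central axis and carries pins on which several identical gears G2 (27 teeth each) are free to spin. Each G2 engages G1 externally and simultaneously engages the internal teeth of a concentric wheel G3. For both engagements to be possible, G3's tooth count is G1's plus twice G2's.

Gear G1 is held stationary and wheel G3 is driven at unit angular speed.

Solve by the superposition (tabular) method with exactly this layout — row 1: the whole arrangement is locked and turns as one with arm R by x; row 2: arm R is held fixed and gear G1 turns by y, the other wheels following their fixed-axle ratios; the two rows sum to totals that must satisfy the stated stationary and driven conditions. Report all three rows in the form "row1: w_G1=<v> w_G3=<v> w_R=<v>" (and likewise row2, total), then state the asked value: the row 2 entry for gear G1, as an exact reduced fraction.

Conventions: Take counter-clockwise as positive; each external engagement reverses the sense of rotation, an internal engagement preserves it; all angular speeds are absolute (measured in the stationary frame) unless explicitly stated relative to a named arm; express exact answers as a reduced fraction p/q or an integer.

row1: w_G1=77/100 w_G3=77/100 w_R=77/100
row2: w_G1=-77/100 w_G3=23/100 w_R=0
total: w_G1=0 w_G3=1 w_R=77/100
asked value: -77/100

topology: planetary set — G1 23T / G2 27T / G3 77T, arm = carrier (Willis)
row 1: whole set turns with the arm by x
superposition row 2 [arm held]: sun y, ring −(23/77)·y, arm 0
boundary: total ω_sun = x + y = 0 and total ω_ring = x − (23/77)·y = 1  ⇒  y = -77/100, x = 77/100
row 2 ring = −(23/77)·(-77/100) = 23/100
totals (row 1 + row 2): sun 77/100 + (-77/100) = 0, ring 77/100 + 23/100 = 1, arm 77/100 + 0 = 77/100
asked cell (row2, sun) = -77/100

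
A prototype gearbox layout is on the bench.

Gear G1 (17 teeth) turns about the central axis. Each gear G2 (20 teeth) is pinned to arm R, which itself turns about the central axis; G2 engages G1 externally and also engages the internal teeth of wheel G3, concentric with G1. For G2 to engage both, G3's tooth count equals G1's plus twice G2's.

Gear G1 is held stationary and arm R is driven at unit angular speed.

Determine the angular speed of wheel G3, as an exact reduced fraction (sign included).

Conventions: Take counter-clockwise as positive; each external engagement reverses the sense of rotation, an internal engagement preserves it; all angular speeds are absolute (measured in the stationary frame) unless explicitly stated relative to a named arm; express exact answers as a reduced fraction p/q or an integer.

74/57

class = planetary set [G3 = 17+2·20 = 57; Willis about the carrier]
ring teeth: 17 + 2·20 = 57
17(ω_sun−ω_arm) = −57(ω_ring−ω_arm),  ω_sun = 0, ω_arm = 1
ω_ring = 1 − (17/57)(0−1) = 74/57
exact speed ratio = 74/57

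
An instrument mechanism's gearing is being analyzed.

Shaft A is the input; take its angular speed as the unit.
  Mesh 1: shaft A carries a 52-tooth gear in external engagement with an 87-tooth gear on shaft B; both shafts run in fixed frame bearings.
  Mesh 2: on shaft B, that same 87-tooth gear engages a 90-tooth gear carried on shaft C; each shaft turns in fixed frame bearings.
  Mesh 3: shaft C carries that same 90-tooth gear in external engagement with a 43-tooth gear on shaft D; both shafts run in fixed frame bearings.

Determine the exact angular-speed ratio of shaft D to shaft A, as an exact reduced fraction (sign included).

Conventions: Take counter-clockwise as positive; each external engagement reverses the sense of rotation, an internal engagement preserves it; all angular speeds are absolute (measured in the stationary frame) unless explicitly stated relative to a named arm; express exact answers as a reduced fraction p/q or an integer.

class = fixed-axis compound train [3 meshes; 3 ratios multiply, 3 sense flips]
mesh 1 [52T→87T]: running ratio 52/87, sense −
mesh 2 [87T→90T]: running ratio 26/45, sense +
mesh 3 [90T→43T]: running ratio 52/43, sense −
ω_out/ω_in = -52/43

-52/43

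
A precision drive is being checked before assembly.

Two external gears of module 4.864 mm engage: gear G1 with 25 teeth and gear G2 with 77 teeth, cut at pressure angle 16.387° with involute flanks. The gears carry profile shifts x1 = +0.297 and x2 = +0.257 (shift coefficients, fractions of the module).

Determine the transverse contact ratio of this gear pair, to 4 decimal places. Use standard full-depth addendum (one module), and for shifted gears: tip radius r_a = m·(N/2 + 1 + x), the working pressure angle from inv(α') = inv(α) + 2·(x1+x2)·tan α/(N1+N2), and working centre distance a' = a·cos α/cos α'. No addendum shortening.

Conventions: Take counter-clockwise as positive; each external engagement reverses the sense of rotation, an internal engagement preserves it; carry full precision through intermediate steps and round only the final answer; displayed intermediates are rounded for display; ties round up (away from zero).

1.7859

single-mesh involute tooth geometry (25T engaging 77T at module 4.864)
base radii: r_b1 = 58.330183, r_b2 = 179.656964
tip radii: r_a1 = 67.108608, r_a2 = 193.378048
inv(α') = inv(16.387°) + 2·(+0.297+0.257)·tan α/(25+77) = 0.01125677  ⇒  α' = 18.26517°
a' = a·cos α / cos α' = 248.0640·cos 16.387°/cos 18.26517° = 250.614039
action lengths: √(r_a1²−r_b1²) = 33.183656, √(r_a2²−r_b2²) = 71.543307
base pitch p_b = π·m·cos α = 14.659974
CR = (33.183656 + 71.543307 − 250.614039·sin 18.26517°)/14.659974 = 1.785863
contact ratio ≈ 1.7859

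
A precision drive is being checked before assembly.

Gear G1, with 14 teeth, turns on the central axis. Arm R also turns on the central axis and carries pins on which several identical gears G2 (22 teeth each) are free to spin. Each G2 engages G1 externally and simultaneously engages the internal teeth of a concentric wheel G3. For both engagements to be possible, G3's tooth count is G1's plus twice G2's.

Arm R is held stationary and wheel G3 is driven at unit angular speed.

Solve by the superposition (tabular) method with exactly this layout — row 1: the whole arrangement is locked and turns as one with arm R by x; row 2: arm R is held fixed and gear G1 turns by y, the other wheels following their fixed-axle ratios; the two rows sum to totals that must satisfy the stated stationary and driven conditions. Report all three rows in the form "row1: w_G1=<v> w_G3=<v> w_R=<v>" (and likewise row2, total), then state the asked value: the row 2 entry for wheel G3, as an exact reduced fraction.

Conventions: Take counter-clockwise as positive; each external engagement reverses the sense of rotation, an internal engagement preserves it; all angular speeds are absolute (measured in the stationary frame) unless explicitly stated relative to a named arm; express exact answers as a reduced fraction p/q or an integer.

recognized (axles ride arm R): planetary set, 14/22/58 teeth
row 1 (train locked, turned with arm): all members turn x
row 2 (arm held, sun turns y): ω_ring = −(14/58)·y, ω_arm = 0
boundary: total ω_arm = x = 0 and total ω_ring = x − (14/58)·y = 1  ⇒  y = -29/7, x = 0
row 2 ring = −(14/58)·(-29/7) = 1
totals (row 1 + row 2): sun 0 + (-29/7) = -29/7, ring 0 + 1 = 1, arm 0 + 0 = 0
asked cell (row2, ring) = 1

row1: w_G1=0 w_G3=0 w_R=0
row2: w_G1=-29/7 w_G3=1 w_R=0
total: w_G1=-29/7 w_G3=1 w_R=0
asked value: 1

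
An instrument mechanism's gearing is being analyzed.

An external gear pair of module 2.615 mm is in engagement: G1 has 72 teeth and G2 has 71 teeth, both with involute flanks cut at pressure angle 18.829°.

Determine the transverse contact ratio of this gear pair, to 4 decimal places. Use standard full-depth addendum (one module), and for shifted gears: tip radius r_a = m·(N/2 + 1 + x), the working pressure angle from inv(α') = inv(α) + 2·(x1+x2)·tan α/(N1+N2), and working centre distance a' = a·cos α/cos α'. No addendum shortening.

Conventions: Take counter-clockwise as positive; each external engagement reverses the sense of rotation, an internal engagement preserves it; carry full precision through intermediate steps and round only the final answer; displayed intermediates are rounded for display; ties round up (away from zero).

recognized (one external pair, fixed centres): single-mesh tooth geometry, m = 2.615, N1 = 72, N2 = 71
base radii: r_b1 = 89.102194, r_b2 = 87.864664
tip radii: r_a1 = 96.755000, r_a2 = 95.447500
no profile shift: α' = α, a' = a
action lengths: √(r_a1²−r_b1²) = 37.713777, √(r_a2²−r_b2²) = 37.283054
base pitch p_b = π·m·cos α = 7.775633
CR = (37.713777 + 37.283054 − 186.972500·sin 18.82900°)/7.775633 = 1.884403
contact ratio ≈ 1.8844

1.8844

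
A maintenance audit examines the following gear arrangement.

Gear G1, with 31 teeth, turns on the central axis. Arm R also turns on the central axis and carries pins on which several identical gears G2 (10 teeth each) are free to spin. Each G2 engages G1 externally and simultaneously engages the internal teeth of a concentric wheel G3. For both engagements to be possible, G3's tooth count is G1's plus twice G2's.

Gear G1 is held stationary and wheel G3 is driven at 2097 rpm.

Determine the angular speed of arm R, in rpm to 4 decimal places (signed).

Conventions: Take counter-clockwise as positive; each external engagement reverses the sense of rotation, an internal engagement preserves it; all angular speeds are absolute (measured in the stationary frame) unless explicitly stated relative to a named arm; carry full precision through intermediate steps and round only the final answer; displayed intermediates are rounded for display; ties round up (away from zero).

topology: planetary set — G1 31T / G2 10T / G3 51T, arm = carrier (Willis)
normalise by the input: solve with ω_ring = 1, then scale by 2097 rpm
ring teeth: 31 + 2·10 = 51
31(ω_sun−ω_arm) = −51(ω_ring−ω_arm),  ω_sun = 0, ω_ring = 1
31(0−ω_arm) = −51(1−ω_arm)  ⇒  82·ω_arm = 51  ⇒  ω_arm = 51/82
scale: ω_arm = 51/82 × 2097 rpm = +1304.2317 rpm

+1304.2317 rpm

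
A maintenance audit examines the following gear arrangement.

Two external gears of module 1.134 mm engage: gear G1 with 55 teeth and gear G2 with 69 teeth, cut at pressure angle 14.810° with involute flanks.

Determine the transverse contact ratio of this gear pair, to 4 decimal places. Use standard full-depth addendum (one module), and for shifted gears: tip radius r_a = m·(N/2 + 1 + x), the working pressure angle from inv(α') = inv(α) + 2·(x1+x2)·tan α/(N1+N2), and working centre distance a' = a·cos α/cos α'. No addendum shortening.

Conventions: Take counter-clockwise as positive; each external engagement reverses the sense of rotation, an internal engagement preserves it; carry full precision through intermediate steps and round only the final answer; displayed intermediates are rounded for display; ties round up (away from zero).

2.1648

recognized (one external pair, fixed centres): single-mesh tooth geometry, m = 1.134, N1 = 55, N2 = 69
base radii: r_b1 = 30.148997, r_b2 = 37.823287
tip radii: r_a1 = 32.319000, r_a2 = 40.257000
no profile shift: α' = α, a' = a
action lengths: √(r_a1²−r_b1²) = 11.642842, √(r_a2²−r_b2²) = 13.784957
base pitch p_b = π·m·cos α = 3.444213
CR = (11.642842 + 13.784957 − 70.308000·sin 14.81000°)/3.444213 = 2.164806
contact ratio ≈ 2.1648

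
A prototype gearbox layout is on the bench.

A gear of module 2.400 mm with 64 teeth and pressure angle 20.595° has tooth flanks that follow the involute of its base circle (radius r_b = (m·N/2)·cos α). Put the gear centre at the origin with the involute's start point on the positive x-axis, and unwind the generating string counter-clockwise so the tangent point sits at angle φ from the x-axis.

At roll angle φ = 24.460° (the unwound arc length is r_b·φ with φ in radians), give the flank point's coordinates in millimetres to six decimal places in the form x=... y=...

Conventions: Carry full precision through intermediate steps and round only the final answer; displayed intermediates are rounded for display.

x=78.147388 y=1.830726

single-mesh involute tooth geometry (64T wheel at module 2.400)
pitch radius r_p = m·N/2 = 2.400·64/2 = 76.800000
base radius r_b = r_p·cos α = 76.800000·cos 20.595° = 71.891730
roll angle φ = 24.460° = 0.42690754 rad
x = r_b·(cos φ + φ·sin φ) = 78.147388
y = r_b·(sin φ − φ·cos φ) = 1.830726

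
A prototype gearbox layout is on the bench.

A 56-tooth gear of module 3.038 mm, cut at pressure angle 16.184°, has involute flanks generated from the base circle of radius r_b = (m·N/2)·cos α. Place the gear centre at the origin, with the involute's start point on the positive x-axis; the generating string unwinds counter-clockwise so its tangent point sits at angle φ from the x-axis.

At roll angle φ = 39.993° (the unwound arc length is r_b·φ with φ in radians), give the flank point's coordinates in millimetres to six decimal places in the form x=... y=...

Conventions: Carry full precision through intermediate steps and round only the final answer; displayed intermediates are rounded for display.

topology: single-mesh involute geometry — m = 3.038, N = 56
pitch radius r_p = m·N/2 = 3.038·56/2 = 85.064000
base radius r_b = r_p·cos α = 85.064000·cos 16.184° = 81.693046
roll angle φ = 39.993° = 0.69800953 rad
x = r_b·(cos φ + φ·sin φ) = 99.234954
y = r_b·(sin φ − φ·cos φ) = 8.817366

x=99.234954 y=8.817366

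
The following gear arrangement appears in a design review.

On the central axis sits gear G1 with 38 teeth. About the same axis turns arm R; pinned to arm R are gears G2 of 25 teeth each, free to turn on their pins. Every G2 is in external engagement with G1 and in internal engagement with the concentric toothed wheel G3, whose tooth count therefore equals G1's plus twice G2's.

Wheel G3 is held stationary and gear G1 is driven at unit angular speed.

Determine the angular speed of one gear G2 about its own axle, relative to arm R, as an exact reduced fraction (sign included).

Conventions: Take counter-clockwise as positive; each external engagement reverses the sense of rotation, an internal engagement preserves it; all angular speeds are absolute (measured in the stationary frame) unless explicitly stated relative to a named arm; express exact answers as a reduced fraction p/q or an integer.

-1672/1575

recognized (axles ride arm R): planetary set, 38/25/88 teeth
ring teeth: 38 + 2·25 = 88
38(ω_sun−ω_arm) = −88(ω_ring−ω_arm),  ω_ring = 0, ω_sun = 1
38(1−ω_arm) = −88(0−ω_arm)  ⇒  126·ω_arm = 38  ⇒  ω_arm = 19/63
sun–planet mesh: 38·(1−19/63) = −25·(ω_p−ω_arm)  ⇒  ω_p−ω_arm = -1672/1575
exact speed ratio = -1672/1575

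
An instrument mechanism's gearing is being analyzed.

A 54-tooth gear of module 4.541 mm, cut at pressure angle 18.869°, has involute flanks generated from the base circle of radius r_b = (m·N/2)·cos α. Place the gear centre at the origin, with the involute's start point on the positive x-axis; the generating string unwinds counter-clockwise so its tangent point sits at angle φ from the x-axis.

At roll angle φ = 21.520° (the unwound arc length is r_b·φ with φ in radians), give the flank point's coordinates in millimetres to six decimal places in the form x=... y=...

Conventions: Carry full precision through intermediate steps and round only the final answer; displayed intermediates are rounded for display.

single-mesh involute tooth geometry (54T wheel at module 4.541)
pitch radius r_p = m·N/2 = 4.541·54/2 = 122.607000
base radius r_b = r_p·cos α = 122.607000·cos 18.869° = 116.018158
roll angle φ = 21.520° = 0.37559486 rad
x = r_b·(cos φ + φ·sin φ) = 123.915228
y = r_b·(sin φ − φ·cos φ) = 2.020340

x=123.915228 y=2.020340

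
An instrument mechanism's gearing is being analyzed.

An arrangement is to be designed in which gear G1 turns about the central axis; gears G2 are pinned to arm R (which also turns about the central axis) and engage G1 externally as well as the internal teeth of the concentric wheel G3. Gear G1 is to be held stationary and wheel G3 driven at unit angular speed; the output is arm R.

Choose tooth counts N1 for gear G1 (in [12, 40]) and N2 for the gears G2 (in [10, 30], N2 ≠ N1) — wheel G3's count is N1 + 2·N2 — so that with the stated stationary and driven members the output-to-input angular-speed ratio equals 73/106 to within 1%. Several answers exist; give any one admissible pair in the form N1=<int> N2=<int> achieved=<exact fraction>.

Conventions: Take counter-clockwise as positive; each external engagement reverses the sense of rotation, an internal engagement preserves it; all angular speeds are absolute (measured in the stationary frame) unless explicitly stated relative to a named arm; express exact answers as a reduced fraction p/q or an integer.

design class (target 73/106): planetary set
Willis with ω_sun = 0: ω_arm/ω_ring = N3/(N1+N3); set equal to 73/106  ⇒  N3/N1 = (73/106)/(1 − 73/106) = 73/33
N3 = N1 + 2·N2  ⇒  N2/N1 = (N3/N1 − 1)/2 = (73/33 − 1)/2 = 20/33
smallest multiple with N1 ≥ 12 and N2 ≥ 10: k = 1  ⇒  N1 = 1·33 = 33, N2 = 1·20 = 20 (N1 ≤ 40, N2 ≤ 30, N2 ≠ N1 ✓), N3 = 33 + 2·20 = 73
check: N3/(N1+N3) with N1 = 33, N3 = 73 gives 73/106; |achieved − target| = 0 ≤ 73/10600 ✓

N1=33 N2=20 achieved=73/106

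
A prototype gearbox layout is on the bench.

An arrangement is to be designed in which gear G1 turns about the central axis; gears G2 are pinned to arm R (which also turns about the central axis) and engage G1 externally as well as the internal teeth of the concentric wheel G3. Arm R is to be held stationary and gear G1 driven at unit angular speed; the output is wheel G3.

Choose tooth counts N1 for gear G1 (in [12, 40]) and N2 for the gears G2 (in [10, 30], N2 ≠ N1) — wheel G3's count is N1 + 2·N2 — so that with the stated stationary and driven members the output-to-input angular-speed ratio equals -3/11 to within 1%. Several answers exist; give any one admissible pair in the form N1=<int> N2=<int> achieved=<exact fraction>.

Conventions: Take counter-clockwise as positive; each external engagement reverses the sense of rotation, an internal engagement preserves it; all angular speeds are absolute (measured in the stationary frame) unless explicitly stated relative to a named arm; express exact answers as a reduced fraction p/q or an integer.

N1=12 N2=16 achieved=-3/11

planetary set to be sized for -3/11 (Willis relation)
Willis with ω_arm = 0: ω_ring/ω_sun = −N1/N3; set equal to -3/11  ⇒  N3/N1 = −1/(-3/11) = 11/3
N3 = N1 + 2·N2  ⇒  N2/N1 = (N3/N1 − 1)/2 = (11/3 − 1)/2 = 4/3
smallest multiple with N1 ≥ 12 and N2 ≥ 10: k = 4  ⇒  N1 = 4·3 = 12, N2 = 4·4 = 16 (N1 ≤ 40, N2 ≤ 30, N2 ≠ N1 ✓), N3 = 12 + 2·16 = 44
check: −N1/N3 with N1 = 12, N3 = 44 gives -3/11; |achieved − target| = 0 ≤ 3/1100 ✓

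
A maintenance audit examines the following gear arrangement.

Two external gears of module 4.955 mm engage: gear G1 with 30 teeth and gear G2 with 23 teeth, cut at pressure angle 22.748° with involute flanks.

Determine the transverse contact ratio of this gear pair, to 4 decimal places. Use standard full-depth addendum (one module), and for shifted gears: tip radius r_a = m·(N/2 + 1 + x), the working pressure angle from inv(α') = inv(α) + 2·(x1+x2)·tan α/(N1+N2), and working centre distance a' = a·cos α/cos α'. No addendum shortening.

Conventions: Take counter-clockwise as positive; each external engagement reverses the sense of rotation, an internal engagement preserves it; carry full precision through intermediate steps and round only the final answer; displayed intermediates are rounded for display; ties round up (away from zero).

1.5219

class = single-mesh tooth geometry [involute pair 30T × 23T, m = 4.955]
base radii: r_b1 = 68.543590, r_b2 = 52.550086
tip radii: r_a1 = 79.280000, r_a2 = 61.937500
no profile shift: α' = α, a' = a
action lengths: √(r_a1²−r_b1²) = 39.838356, √(r_a2²−r_b2²) = 32.783263
base pitch p_b = π·m·cos α = 14.355736
CR = (39.838356 + 32.783263 − 131.307500·sin 22.74800°)/14.355736 = 1.521886
contact ratio ≈ 1.5219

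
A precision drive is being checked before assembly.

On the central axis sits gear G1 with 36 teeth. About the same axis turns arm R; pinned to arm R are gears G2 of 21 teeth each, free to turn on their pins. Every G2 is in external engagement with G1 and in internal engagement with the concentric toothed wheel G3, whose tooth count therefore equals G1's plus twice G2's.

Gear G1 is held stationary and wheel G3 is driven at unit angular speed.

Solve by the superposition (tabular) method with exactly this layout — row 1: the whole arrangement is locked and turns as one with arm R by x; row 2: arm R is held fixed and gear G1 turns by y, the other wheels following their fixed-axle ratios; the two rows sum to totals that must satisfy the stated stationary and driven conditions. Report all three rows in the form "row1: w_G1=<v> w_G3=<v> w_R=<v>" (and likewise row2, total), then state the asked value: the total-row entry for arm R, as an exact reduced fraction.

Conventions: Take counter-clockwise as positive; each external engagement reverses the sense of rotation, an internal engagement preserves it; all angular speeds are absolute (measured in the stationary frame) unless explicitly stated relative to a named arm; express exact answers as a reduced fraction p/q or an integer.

row1: w_G1=13/19 w_G3=13/19 w_R=13/19
row2: w_G1=-13/19 w_G3=6/19 w_R=0
total: w_G1=0 w_G3=1 w_R=13/19
asked value: 13/19

planetary set (36T centre, 21T on arm, 78T internal) — Willis relation
row 1: whole set turns with the arm by x
row 2: sun turns y, ring = −(36/78)·y, arm 0
boundary: total ω_sun = x + y = 0 and total ω_ring = x − (36/78)·y = 1  ⇒  y = -13/19, x = 13/19
row 2 ring = −(36/78)·(-13/19) = 6/19
totals (row 1 + row 2): sun 13/19 + (-13/19) = 0, ring 13/19 + 6/19 = 1, arm 13/19 + 0 = 13/19
asked cell (total, arm) = 13/19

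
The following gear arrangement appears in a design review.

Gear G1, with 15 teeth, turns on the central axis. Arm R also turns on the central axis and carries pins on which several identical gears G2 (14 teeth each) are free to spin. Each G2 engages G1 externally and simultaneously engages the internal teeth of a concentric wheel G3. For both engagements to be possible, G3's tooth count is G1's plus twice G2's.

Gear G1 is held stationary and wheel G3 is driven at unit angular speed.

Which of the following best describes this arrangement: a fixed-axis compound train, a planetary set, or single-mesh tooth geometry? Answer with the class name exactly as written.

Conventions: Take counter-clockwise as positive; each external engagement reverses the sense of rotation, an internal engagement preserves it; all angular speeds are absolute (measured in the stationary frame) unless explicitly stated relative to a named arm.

topology: planetary set — G1 15T / G2 14T / G3 43T, arm = carrier (Willis)
classification: planetary set

planetary set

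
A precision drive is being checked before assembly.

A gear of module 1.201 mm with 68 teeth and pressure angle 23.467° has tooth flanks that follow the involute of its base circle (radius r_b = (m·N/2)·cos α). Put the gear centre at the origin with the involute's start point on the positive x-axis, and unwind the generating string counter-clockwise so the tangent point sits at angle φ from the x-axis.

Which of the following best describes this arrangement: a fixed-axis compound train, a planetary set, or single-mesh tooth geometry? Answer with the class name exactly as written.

single-mesh tooth geometry

topology: single-mesh involute geometry — m = 1.201, N = 68
classification: single-mesh tooth geometry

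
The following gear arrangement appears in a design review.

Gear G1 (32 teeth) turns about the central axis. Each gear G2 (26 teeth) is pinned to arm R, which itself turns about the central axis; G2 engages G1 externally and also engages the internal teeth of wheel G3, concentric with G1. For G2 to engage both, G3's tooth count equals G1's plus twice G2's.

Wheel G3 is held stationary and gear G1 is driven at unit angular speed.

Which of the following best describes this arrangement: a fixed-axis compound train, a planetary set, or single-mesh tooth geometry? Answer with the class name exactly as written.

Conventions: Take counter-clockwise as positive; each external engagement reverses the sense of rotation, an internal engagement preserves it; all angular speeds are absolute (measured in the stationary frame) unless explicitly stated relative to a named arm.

planetary set

recognized (axles ride arm R): planetary set, 32/26/84 teeth
classification: planetary set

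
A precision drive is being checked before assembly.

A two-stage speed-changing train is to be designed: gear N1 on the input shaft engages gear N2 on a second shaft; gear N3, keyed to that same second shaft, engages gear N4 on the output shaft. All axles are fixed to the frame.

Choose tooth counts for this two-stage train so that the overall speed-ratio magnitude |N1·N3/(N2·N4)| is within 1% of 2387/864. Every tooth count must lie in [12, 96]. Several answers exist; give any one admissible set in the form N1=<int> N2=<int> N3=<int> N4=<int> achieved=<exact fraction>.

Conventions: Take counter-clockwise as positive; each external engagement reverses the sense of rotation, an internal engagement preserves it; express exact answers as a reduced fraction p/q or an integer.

2-stage fixed-axis compound train for ratio 2387/864
target = 2387/864 in lowest terms: an exact hit needs N1·N3 = k·2387 and N2·N4 = k·864 for one integer k, every count in [12, 96]; additionally prefer no 1:1 stage (N1 ≠ N2, N3 ≠ N4)
k = 1: N1·N3 = 2387 = 31·77, N2·N4 = 864 = 12·72
achieved = 31·77/(12·72) = 2387/864; |achieved − target| = 0 ≤ 2387/86400 ✓

N1=31 N2=12 N3=77 N4=72 achieved=2387/864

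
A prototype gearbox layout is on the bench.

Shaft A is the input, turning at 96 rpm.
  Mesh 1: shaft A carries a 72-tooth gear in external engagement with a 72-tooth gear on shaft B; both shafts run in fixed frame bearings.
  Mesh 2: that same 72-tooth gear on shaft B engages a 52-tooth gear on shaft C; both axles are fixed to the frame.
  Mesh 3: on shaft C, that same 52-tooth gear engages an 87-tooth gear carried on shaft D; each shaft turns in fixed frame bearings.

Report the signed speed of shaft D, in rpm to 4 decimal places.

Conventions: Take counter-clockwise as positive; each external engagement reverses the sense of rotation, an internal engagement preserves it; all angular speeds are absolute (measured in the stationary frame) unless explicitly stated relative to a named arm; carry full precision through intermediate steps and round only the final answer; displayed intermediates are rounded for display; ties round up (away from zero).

-79.4483 rpm

3-mesh fixed-axis compound train (all bearings frame-fixed)
mesh 1 [72T→72T]: ω = 96.0000×72/72 = 96.0000 rpm, sense flips to −
mesh 2 [72T→52T]: ω = 96.0000×72/52 = 132.9231 rpm, sense flips to +
mesh 3 [52T→87T]: ω = 132.9231×52/87 = 79.4483 rpm, sense flips to −
signed output speed = -79.4483 rpm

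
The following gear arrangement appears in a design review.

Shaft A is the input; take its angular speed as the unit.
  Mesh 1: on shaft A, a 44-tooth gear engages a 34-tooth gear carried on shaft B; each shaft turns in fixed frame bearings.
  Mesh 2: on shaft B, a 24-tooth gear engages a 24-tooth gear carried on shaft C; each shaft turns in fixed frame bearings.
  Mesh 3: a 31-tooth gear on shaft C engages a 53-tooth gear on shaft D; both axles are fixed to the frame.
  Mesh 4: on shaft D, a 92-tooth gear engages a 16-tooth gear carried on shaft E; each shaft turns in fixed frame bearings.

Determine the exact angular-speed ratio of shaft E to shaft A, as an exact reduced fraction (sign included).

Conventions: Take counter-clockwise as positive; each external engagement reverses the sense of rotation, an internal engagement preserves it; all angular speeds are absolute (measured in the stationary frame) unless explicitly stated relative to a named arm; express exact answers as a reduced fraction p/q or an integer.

7843/1802

class = fixed-axis compound train [4 meshes; 4 ratios multiply, 4 sense flips]
mesh 1 [44T→34T]: running ratio 22/17, sense −
mesh 2 [24T→24T]: running ratio 22/17, sense +
mesh 3 [31T→53T]: running ratio 682/901, sense −
mesh 4 [92T→16T]: running ratio 7843/1802, sense +
ω_out/ω_in = 7843/1802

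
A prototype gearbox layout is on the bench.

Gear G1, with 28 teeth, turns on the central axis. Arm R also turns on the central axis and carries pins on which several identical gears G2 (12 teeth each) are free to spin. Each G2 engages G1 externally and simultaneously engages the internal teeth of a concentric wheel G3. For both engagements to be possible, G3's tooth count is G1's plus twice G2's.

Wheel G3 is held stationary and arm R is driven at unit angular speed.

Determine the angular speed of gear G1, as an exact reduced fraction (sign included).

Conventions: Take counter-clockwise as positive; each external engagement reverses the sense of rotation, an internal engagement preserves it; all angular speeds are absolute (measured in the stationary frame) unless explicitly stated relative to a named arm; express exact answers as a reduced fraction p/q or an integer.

class = planetary set [G3 = 28+2·12 = 52; Willis about the carrier]
ring teeth: 28 + 2·12 = 52
28(ω_sun−ω_arm) = −52(ω_ring−ω_arm),  ω_ring = 0, ω_arm = 1
ω_sun = 1 − (52/28)(0−1) = 20/7
exact speed ratio = 20/7

20/7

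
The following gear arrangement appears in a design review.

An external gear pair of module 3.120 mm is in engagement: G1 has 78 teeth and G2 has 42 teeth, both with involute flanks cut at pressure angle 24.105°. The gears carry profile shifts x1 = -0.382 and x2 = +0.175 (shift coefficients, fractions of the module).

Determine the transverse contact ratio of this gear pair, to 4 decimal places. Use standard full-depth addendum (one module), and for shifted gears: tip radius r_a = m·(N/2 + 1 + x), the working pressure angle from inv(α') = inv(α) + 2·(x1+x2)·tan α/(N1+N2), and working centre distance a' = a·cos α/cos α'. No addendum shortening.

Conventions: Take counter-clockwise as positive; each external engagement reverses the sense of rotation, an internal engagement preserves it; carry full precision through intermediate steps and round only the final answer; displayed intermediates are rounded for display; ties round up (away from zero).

single-mesh involute tooth geometry (78T engaging 42T at module 3.120)
base radii: r_b1 = 111.069326, r_b2 = 59.806560
tip radii: r_a1 = 123.608160, r_a2 = 69.186000
inv(α') = inv(24.105°) + 2·(-0.382+0.175)·tan α/(78+42) = 0.02517111  ⇒  α' = 23.65376°
a' = a·cos α / cos α' = 187.2000·cos 24.105°/cos 23.65376° = 186.548443
action lengths: √(r_a1²−r_b1²) = 54.245571, √(r_a2²−r_b2²) = 34.783300
base pitch p_b = π·m·cos α = 8.947041
CR = (54.245571 + 34.783300 − 186.548443·sin 23.65376°)/8.947041 = 1.585330
contact ratio ≈ 1.5853

1.5853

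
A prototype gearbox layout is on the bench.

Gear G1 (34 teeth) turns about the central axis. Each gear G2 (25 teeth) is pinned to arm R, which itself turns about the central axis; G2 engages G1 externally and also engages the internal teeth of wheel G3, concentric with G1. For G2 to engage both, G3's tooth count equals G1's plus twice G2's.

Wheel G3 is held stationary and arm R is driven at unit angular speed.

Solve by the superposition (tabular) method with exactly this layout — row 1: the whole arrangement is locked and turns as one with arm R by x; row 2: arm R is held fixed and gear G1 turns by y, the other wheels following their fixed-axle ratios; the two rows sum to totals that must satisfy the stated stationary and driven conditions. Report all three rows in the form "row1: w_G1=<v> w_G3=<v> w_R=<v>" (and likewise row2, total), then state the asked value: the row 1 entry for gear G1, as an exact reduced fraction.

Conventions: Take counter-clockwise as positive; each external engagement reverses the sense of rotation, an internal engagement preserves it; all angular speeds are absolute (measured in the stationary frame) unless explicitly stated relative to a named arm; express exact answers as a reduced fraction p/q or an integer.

row1: w_G1=1 w_G3=1 w_R=1
row2: w_G1=42/17 w_G3=-1 w_R=0
total: w_G1=59/17 w_G3=0 w_R=1
asked value: 1

planetary set (34T centre, 25T on arm, 84T internal) — Willis relation
row 1 (train locked, turned with arm): all members turn x
row 2: sun turns y, ring = −(34/84)·y, arm 0
boundary: total ω_ring = x − (34/84)·y = 0 and total ω_arm = x = 1  ⇒  y = 42/17, x = 1
row 2 ring = −(34/84)·42/17 = -1
totals (row 1 + row 2): sun 1 + 42/17 = 59/17, ring 1 + (-1) = 0, arm 1 + 0 = 1
asked cell (row1, sun) = 1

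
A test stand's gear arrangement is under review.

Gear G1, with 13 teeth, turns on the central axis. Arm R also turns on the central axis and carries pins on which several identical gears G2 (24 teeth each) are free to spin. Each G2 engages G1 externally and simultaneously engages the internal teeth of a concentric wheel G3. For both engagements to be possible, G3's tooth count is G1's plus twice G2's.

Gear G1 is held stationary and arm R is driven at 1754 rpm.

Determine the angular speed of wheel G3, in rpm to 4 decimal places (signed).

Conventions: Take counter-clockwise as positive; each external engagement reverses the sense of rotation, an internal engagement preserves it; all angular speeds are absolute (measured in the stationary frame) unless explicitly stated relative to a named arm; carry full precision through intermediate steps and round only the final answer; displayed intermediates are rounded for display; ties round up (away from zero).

+2127.8033 rpm

topology: planetary set — G1 13T / G2 24T / G3 61T, arm = carrier (Willis)
normalise by the input: solve with ω_arm = 1, then scale by 1754 rpm
ring teeth: 13 + 2·24 = 61
13(ω_sun−ω_arm) = −61(ω_ring−ω_arm),  ω_sun = 0, ω_arm = 1
ω_ring = 1 − (13/61)(0−1) = 74/61
scale: ω_ring = 74/61 × 1754 rpm = +2127.8033 rpm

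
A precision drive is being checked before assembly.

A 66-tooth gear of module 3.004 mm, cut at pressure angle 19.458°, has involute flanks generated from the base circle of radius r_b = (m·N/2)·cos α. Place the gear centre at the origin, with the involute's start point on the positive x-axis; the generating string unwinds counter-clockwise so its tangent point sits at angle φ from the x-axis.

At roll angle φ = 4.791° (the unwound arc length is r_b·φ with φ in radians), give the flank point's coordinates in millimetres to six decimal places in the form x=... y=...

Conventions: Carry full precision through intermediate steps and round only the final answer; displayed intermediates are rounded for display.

x=93.796373 y=0.018204

recognized (one wheel, involute flank): single-mesh tooth geometry, m = 3.004, N = 66
pitch radius r_p = m·N/2 = 3.004·66/2 = 99.132000
base radius r_b = r_p·cos α = 99.132000·cos 19.458° = 93.470168
roll angle φ = 4.791° = 0.08361872 rad
x = r_b·(cos φ + φ·sin φ) = 93.796373
y = r_b·(sin φ − φ·cos φ) = 0.018204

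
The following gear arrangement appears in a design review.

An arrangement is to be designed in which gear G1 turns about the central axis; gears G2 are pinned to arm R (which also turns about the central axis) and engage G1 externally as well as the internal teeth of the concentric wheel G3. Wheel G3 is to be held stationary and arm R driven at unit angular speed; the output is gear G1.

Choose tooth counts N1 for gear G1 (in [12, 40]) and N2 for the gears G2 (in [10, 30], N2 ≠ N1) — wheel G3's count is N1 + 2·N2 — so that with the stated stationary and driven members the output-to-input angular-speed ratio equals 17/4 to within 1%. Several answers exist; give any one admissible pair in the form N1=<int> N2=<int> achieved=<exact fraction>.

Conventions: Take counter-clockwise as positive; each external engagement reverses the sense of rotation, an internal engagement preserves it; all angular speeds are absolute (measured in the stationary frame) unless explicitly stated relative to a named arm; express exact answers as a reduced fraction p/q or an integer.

class = planetary set [ratio 17/4 wanted; Willis about the carrier]
Willis with ω_ring = 0: ω_sun/ω_arm = (N1+N3)/N1; set equal to 17/4  ⇒  N3/N1 = 17/4 − 1 = 13/4
N3 = N1 + 2·N2  ⇒  N2/N1 = (N3/N1 − 1)/2 = (13/4 − 1)/2 = 9/8
smallest multiple with N1 ≥ 12 and N2 ≥ 10: k = 2  ⇒  N1 = 2·8 = 16, N2 = 2·9 = 18 (N1 ≤ 40, N2 ≤ 30, N2 ≠ N1 ✓), N3 = 16 + 2·18 = 52
check: (N1+N3)/N1 with N1 = 16, N3 = 52 gives 17/4; |achieved − target| = 0 ≤ 17/400 ✓

N1=16 N2=18 achieved=17/4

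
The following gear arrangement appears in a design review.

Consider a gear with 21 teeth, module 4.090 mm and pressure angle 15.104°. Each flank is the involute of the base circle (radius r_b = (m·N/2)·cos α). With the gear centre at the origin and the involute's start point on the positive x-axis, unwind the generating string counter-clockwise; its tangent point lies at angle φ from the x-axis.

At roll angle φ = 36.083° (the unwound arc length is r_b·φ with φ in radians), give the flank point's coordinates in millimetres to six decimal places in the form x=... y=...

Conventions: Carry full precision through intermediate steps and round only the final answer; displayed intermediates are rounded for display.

single-mesh involute tooth geometry (21T wheel at module 4.090)
pitch radius r_p = m·N/2 = 4.090·21/2 = 42.945000
base radius r_b = r_p·cos α = 42.945000·cos 15.104° = 41.461441
roll angle φ = 36.083° = 0.62976715 rad
x = r_b·(cos φ + φ·sin φ) = 48.885949
y = r_b·(sin φ − φ·cos φ) = 3.316958

x=48.885949 y=3.316958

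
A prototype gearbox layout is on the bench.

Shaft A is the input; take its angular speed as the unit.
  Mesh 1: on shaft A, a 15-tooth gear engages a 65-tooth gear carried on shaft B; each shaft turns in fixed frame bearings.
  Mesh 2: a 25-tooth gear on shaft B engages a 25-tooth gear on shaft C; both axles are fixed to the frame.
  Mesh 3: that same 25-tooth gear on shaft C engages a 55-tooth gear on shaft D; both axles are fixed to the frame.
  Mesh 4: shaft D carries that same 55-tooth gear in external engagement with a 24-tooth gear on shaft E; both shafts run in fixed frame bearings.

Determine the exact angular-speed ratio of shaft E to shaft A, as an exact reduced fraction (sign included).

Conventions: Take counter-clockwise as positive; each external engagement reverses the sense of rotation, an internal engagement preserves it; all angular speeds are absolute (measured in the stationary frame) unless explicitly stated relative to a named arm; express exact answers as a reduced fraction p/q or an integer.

25/104

class = fixed-axis compound train [4 meshes; 4 ratios multiply, 4 sense flips]
mesh 1 [15T→65T]: running ratio 3/13, sense −
mesh 2 [25T→25T]: running ratio 3/13, sense +
mesh 3 [25T→55T]: running ratio 15/143, sense −
mesh 4 [55T→24T]: running ratio 25/104, sense +
ω_out/ω_in = 25/104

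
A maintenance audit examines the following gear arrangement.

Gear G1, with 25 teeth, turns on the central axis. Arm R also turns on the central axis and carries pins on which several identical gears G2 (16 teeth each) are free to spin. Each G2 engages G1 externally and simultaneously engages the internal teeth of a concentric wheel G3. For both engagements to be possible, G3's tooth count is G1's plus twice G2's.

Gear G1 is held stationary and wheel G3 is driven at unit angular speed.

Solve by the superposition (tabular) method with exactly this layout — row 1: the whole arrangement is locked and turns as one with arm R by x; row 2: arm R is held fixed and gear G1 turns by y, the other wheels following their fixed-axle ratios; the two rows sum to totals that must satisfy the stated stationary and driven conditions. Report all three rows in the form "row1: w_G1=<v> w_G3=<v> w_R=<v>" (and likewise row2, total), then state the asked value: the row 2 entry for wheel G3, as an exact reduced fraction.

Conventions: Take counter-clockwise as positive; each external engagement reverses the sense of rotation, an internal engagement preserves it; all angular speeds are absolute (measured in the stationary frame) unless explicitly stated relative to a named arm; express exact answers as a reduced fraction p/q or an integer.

row1: w_G1=57/82 w_G3=57/82 w_R=57/82
row2: w_G1=-57/82 w_G3=25/82 w_R=0
total: w_G1=0 w_G3=1 w_R=57/82
asked value: 25/82

planetary set (25T centre, 16T on arm, 57T internal) — Willis relation
row 1: whole set turns with the arm by x
row 2 (arm held, sun turns y): ω_ring = −(25/57)·y, ω_arm = 0
boundary: total ω_sun = x + y = 0 and total ω_ring = x − (25/57)·y = 1  ⇒  y = -57/82, x = 57/82
row 2 ring = −(25/57)·(-57/82) = 25/82
totals (row 1 + row 2): sun 57/82 + (-57/82) = 0, ring 57/82 + 25/82 = 1, arm 57/82 + 0 = 57/82
asked cell (row2, ring) = 25/82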